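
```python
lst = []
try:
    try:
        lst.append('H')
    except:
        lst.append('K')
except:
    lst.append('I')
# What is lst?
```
['H']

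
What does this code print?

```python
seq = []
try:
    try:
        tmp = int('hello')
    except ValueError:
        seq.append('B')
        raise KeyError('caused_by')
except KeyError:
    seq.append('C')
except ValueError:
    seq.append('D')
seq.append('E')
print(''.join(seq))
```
BCE

KeyError raised and caught, original ValueError not re-raised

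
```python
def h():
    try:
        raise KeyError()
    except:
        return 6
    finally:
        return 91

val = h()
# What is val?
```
91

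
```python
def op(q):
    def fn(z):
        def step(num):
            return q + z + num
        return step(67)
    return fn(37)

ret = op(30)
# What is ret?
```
134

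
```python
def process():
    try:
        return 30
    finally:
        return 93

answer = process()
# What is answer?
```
93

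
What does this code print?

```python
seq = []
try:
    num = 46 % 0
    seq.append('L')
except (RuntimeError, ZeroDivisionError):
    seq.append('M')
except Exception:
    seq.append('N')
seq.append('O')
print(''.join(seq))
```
MO

ZeroDivisionError matches tuple containing it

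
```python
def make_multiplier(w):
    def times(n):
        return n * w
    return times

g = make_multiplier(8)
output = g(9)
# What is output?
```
72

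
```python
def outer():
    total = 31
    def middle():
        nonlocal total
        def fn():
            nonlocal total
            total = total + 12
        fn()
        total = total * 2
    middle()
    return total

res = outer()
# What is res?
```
86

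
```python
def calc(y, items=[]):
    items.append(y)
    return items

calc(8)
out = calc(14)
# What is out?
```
[8, 14]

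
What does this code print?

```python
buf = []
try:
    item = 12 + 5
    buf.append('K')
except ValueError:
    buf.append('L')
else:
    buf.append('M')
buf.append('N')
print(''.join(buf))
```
KMN

else block runs when no exception occurs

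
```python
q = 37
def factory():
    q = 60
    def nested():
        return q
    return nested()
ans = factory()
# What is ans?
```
60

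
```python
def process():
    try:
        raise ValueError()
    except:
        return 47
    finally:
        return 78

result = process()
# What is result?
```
78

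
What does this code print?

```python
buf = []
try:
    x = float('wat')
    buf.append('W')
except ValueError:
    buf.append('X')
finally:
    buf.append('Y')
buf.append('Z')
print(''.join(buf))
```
XYZ

finally always runs, even after exception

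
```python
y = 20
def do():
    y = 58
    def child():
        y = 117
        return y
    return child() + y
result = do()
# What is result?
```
175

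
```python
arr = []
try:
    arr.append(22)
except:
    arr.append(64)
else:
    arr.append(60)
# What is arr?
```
[22, 60]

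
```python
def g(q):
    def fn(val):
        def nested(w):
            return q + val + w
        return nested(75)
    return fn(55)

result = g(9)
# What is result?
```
139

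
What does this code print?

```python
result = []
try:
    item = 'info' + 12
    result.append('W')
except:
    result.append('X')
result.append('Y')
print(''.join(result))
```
XY

Exception raised in try, caught by bare except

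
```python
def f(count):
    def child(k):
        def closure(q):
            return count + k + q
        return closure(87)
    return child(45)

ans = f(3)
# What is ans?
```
135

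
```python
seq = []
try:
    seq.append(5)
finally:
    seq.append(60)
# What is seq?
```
[5, 60]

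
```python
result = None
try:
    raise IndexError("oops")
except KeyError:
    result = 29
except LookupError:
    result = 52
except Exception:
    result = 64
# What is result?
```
52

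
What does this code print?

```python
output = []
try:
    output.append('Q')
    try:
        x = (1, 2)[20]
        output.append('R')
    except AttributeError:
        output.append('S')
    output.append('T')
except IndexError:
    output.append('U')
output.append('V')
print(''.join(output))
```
QUV

Inner handler doesn't match, propagates to outer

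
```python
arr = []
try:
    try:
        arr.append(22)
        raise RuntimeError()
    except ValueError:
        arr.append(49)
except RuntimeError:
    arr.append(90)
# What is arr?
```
[22, 90]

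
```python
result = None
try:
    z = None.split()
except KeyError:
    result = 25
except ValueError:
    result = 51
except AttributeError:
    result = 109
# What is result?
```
109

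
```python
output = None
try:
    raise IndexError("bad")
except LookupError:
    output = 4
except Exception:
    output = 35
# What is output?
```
4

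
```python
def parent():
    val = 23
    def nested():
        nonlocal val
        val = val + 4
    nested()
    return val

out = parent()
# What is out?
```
27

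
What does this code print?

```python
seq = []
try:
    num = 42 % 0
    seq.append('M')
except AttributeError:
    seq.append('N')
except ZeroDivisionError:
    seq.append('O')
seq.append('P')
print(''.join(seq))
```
OP

ZeroDivisionError is caught by its specific handler, not AttributeError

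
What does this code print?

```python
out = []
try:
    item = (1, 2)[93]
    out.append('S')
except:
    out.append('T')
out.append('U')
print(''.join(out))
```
TU

Exception raised in try, caught by bare except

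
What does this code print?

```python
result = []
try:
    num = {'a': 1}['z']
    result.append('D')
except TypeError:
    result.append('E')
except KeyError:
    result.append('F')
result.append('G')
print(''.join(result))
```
FG

KeyError is caught by its specific handler, not TypeError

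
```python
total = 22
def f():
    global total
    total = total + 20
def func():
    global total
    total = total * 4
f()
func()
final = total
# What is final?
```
168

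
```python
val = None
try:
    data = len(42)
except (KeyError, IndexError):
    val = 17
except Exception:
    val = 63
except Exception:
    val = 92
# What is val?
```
63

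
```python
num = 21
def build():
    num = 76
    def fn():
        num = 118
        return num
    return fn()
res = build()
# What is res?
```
118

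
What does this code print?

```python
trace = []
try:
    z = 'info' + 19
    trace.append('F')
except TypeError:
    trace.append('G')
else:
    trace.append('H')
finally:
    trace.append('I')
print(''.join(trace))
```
GI

Exception: except runs, else skipped, finally runs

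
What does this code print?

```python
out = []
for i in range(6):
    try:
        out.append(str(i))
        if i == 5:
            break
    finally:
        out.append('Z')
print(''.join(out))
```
0Z1Z2Z3Z4Z5Z

finally runs even when breaking out of loop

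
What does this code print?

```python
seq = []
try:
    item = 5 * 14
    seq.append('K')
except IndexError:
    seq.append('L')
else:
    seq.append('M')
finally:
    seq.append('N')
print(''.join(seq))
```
KMN

else runs before finally when no exception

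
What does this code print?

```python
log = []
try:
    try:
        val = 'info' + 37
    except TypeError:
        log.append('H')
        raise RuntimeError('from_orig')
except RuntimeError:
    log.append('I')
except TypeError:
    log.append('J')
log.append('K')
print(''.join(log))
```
HIK

RuntimeError raised and caught, original TypeError not re-raised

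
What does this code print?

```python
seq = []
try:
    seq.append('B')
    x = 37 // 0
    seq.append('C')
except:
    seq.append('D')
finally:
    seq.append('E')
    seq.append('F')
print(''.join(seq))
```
BDEF

Code before exception runs, then except, then all of finally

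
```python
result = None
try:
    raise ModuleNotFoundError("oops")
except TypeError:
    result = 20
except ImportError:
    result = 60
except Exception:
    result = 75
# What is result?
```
60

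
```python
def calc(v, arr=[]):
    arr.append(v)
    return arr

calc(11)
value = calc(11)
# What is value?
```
[11, 11]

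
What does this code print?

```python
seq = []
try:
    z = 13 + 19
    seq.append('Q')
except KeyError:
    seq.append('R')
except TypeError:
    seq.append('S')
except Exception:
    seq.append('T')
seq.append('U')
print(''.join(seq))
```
QU

No exception, try block completes normally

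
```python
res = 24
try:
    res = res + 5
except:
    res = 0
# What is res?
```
29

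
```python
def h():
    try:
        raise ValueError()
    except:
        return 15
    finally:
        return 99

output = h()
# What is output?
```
99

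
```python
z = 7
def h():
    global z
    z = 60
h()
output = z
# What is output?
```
60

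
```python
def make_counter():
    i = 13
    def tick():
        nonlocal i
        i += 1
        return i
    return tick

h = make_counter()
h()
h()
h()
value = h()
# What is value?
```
17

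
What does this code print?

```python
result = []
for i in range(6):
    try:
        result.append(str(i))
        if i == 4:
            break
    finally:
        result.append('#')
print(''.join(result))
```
0#1#2#3#4#

finally runs even when breaking out of loop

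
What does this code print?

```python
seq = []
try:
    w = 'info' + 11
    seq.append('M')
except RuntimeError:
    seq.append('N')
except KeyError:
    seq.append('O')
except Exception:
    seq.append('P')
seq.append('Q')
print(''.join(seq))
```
PQ

TypeError not specifically caught, falls to Exception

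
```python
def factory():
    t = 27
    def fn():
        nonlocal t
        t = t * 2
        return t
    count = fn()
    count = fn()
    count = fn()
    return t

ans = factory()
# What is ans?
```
216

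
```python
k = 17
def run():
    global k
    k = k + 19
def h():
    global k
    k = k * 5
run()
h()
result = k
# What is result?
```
180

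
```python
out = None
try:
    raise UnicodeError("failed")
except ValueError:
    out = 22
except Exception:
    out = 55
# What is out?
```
22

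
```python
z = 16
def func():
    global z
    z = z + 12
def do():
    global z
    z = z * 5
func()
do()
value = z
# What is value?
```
140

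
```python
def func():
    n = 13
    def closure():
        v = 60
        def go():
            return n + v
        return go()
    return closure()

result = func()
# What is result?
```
73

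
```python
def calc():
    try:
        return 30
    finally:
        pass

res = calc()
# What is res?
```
30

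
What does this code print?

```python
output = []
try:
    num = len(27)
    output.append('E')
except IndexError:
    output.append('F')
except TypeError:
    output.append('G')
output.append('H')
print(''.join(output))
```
GH

TypeError is caught by its specific handler, not IndexError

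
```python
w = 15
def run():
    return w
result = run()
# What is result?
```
15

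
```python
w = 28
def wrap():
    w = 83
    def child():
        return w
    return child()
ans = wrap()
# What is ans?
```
83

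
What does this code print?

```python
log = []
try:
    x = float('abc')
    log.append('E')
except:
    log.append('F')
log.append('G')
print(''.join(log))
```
FG

Exception raised in try, caught by bare except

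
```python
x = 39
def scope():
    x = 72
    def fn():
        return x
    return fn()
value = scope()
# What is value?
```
72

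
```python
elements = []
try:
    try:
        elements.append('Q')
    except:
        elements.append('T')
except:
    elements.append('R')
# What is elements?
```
['Q']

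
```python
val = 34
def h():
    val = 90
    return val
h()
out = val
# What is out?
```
34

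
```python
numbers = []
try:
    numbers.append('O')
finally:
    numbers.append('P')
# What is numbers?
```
['O', 'P']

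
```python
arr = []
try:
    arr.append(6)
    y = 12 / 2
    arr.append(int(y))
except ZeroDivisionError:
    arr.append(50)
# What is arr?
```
[6, 6]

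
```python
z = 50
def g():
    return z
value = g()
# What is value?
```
50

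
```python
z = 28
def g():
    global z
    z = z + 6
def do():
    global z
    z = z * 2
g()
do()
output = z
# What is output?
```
68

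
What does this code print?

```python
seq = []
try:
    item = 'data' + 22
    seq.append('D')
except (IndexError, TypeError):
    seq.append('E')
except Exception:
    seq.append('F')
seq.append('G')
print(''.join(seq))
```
EG

TypeError matches tuple containing it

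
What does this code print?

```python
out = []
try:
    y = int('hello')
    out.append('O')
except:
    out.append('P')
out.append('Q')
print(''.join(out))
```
PQ

Exception raised in try, caught by bare except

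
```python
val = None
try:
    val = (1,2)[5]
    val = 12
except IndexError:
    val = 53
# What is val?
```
53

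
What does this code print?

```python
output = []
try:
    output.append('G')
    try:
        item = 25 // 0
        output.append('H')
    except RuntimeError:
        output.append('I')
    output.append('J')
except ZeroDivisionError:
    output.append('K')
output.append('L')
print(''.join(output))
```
GKL

Inner handler doesn't match, propagates to outer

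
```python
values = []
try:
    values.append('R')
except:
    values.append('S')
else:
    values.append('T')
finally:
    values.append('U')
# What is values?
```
['R', 'T', 'U']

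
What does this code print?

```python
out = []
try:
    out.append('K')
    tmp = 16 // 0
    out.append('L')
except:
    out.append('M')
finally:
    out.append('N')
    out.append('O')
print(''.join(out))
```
KMNO

Code before exception runs, then except, then all of finally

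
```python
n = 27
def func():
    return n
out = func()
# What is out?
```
27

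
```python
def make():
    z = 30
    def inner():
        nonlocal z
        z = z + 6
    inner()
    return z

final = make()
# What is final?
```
36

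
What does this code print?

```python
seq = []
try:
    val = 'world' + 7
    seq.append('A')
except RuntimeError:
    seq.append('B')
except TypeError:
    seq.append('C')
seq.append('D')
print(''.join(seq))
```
CD

TypeError is caught by its specific handler, not RuntimeError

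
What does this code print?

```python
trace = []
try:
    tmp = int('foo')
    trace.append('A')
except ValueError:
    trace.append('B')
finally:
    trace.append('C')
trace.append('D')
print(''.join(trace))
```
BCD

finally always runs, even after exception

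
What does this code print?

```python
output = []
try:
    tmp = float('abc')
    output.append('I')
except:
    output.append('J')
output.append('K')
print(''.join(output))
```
JK

Exception raised in try, caught by bare except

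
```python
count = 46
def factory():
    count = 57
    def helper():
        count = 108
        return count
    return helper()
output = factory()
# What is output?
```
108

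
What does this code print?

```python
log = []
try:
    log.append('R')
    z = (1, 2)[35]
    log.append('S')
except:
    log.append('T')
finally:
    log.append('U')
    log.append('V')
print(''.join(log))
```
RTUV

Code before exception runs, then except, then all of finally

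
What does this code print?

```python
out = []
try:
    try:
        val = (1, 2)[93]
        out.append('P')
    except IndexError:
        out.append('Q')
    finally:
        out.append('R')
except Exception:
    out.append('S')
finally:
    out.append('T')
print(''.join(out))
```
QRT

Both finally blocks run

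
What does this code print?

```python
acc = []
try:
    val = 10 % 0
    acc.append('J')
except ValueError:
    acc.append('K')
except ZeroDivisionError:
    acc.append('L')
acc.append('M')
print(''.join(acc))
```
LM

ZeroDivisionError is caught by its specific handler, not ValueError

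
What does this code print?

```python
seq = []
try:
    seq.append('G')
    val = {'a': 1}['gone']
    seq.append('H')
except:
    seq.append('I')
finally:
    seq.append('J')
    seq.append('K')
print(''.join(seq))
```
GIJK

Code before exception runs, then except, then all of finally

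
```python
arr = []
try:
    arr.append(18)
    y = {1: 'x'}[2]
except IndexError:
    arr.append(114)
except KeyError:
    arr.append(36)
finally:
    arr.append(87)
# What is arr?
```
[18, 36, 87]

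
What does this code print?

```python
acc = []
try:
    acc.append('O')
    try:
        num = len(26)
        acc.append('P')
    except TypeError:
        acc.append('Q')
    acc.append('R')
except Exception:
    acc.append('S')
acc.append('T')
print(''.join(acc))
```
OQRT

Inner exception caught by inner handler, outer continues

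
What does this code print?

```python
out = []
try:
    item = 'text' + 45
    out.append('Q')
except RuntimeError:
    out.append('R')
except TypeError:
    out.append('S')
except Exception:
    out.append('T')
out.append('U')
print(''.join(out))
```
SU

TypeError matches before generic Exception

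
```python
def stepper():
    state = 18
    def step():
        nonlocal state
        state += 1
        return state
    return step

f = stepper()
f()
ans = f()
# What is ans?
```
20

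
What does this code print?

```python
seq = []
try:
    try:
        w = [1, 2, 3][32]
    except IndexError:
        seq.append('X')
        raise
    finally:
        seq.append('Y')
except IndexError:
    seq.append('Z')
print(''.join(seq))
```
XYZ

finally runs before re-raised exception propagates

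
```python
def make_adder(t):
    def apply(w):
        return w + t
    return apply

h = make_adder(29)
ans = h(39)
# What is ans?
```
68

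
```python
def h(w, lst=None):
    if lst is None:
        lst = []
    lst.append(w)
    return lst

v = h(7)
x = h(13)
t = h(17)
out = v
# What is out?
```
[7]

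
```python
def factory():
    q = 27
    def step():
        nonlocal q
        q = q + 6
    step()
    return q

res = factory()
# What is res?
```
33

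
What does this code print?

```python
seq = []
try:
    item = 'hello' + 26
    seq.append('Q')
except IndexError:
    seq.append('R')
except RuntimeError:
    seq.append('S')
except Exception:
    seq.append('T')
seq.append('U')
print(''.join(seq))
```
TU

TypeError not specifically caught, falls to Exception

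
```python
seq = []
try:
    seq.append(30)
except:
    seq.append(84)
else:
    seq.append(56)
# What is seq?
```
[30, 56]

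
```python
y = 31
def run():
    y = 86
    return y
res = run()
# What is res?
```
86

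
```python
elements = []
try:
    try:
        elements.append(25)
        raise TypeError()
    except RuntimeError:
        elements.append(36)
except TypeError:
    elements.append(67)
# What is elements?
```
[25, 67]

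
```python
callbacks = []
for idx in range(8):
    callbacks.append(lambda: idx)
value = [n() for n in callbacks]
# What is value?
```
[7, 7, 7, 7, 7, 7, 7, 7]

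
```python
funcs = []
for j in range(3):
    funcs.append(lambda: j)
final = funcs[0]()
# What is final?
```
2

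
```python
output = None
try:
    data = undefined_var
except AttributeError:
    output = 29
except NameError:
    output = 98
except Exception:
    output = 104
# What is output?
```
98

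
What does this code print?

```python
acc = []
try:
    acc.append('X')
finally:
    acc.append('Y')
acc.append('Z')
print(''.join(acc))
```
XYZ

try/finally without except, no exception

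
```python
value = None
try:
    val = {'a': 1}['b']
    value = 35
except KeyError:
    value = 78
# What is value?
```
78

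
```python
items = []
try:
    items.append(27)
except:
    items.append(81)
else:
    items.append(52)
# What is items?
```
[27, 52]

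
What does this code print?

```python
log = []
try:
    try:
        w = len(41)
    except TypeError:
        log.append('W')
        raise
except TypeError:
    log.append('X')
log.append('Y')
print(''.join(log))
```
WXY

raise without argument re-raises current exception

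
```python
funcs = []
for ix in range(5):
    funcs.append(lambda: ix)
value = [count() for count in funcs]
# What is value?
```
[4, 4, 4, 4, 4]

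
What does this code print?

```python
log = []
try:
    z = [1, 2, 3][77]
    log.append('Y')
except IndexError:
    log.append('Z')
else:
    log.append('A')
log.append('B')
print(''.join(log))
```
ZB

else block skipped when exception is caught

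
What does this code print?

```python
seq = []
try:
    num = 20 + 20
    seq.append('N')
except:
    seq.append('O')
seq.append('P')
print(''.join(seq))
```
NP

No exception, try block completes normally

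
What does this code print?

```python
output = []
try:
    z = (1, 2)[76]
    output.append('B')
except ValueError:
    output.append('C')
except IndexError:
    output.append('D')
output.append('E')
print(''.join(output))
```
DE

IndexError is caught by its specific handler, not ValueError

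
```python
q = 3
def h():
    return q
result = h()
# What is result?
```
3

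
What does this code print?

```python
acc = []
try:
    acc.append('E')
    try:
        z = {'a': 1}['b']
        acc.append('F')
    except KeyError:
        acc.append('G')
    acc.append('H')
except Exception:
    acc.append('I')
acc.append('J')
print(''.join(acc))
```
EGHJ

Inner exception caught by inner handler, outer continues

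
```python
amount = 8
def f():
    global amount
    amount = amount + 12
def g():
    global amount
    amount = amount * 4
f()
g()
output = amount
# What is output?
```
80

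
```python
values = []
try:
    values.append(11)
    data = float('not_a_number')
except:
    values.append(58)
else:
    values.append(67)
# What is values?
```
[11, 58]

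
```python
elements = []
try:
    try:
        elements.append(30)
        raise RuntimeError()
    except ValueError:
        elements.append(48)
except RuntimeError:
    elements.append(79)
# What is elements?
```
[30, 79]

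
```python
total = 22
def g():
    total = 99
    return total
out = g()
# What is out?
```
99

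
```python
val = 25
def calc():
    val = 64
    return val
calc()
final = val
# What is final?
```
25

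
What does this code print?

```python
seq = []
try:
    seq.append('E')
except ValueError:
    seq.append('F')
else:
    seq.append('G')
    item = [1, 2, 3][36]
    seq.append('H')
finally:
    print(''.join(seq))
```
EG

Try succeeds, else appends 'G', IndexError in else is uncaught, finally prints before exception propagates ('H' never appended)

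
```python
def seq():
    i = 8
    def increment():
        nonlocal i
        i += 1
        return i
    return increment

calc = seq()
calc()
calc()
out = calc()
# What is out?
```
11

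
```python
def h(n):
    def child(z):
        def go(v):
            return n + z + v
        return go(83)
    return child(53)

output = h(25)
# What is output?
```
161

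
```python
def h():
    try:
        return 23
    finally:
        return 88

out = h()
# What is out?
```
88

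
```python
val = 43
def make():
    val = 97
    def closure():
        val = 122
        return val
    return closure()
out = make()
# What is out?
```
122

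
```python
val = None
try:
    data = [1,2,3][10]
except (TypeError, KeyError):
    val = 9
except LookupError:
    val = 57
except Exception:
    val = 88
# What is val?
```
57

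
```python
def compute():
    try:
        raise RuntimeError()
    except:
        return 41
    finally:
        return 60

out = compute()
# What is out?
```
60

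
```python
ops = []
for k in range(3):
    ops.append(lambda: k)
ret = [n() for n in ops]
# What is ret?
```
[2, 2, 2]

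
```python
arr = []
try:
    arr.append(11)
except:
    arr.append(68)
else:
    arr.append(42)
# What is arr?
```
[11, 42]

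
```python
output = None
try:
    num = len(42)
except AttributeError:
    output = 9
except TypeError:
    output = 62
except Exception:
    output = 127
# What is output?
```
62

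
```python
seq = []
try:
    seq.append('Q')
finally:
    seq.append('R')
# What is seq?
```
['Q', 'R']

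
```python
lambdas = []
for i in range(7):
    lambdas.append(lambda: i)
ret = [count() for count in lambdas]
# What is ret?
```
[6, 6, 6, 6, 6, 6, 6]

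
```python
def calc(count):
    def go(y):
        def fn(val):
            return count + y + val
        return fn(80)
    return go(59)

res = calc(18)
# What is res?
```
157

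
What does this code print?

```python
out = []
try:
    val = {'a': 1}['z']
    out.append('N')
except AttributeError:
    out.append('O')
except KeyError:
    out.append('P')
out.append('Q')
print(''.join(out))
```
PQ

KeyError is caught by its specific handler, not AttributeError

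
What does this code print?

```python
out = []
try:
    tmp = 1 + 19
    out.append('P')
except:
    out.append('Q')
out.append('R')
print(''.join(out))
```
PR

No exception, try block completes normally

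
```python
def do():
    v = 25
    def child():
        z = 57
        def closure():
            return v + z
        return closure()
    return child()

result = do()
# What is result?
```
82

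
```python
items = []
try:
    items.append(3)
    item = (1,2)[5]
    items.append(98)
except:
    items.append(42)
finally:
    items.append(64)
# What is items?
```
[3, 42, 64]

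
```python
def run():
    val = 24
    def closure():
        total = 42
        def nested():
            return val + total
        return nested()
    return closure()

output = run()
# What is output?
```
66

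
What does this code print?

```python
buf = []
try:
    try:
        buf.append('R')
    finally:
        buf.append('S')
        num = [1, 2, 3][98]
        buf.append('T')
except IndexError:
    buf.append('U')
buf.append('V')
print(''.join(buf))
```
RSUV

Exception in inner finally caught by outer except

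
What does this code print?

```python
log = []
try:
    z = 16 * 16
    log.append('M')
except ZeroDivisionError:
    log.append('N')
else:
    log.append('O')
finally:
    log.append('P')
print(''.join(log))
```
MOP

else runs before finally when no exception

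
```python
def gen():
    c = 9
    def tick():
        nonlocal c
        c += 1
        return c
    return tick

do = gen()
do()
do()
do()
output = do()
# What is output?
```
13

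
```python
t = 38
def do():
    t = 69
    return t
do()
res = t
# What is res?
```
38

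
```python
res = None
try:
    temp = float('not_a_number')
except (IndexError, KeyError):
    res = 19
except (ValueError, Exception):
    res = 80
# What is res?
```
80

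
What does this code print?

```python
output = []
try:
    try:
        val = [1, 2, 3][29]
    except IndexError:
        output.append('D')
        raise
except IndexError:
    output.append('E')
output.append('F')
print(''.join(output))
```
DEF

raise without argument re-raises current exception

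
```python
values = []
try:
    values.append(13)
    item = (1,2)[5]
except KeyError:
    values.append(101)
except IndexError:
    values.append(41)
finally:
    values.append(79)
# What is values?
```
[13, 41, 79]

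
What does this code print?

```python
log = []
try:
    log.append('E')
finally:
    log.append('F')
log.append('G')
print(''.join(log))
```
EFG

try/finally without except, no exception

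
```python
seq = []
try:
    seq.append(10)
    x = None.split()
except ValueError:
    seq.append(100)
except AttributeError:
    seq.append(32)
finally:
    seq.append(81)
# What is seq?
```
[10, 32, 81]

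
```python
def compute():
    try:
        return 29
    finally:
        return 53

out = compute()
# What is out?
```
53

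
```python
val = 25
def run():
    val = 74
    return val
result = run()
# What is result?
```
74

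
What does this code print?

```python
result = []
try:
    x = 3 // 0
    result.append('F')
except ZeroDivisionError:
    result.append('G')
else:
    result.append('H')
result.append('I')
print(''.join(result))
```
GI

else block skipped when exception is caught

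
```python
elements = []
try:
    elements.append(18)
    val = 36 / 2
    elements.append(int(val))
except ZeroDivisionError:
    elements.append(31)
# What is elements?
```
[18, 18]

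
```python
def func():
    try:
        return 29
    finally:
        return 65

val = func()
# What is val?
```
65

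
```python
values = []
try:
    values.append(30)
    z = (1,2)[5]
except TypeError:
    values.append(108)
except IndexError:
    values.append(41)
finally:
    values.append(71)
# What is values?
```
[30, 41, 71]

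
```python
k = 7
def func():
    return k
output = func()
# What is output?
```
7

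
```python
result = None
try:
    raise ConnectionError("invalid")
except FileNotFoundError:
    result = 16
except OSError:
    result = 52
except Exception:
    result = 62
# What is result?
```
52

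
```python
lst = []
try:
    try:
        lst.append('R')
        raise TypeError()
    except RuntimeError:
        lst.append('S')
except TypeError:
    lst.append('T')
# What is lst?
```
['R', 'T']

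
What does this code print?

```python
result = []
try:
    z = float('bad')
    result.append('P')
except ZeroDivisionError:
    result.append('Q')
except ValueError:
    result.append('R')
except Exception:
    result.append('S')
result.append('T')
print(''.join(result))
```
RT

ValueError matches before generic Exception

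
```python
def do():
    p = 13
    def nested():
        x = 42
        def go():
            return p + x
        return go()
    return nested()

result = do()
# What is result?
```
55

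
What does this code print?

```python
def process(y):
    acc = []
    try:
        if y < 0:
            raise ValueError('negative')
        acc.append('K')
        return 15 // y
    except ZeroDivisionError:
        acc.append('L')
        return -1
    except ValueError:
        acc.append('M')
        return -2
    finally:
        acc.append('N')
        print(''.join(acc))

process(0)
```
KLN

y=0 causes ZeroDivisionError, caught, finally prints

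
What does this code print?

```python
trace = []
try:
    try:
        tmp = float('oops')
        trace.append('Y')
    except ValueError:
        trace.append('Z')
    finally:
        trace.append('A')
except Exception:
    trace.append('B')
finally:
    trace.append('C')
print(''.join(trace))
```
ZAC

Both finally blocks run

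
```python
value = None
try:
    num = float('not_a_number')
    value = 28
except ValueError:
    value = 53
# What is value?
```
53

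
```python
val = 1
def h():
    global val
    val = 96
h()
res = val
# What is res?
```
96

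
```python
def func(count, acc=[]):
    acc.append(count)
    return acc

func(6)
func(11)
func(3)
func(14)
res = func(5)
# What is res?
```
[6, 11, 3, 14, 5]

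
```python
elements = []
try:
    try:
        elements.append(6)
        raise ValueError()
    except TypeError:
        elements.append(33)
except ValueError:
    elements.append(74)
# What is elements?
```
[6, 74]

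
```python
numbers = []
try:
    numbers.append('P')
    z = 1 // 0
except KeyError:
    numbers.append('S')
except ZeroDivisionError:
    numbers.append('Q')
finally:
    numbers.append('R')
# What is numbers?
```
['P', 'Q', 'R']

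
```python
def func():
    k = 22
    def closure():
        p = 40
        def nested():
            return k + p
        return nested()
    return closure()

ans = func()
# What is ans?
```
62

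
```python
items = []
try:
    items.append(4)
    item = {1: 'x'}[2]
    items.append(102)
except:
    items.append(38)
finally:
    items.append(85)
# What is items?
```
[4, 38, 85]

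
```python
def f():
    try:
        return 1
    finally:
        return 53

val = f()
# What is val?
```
53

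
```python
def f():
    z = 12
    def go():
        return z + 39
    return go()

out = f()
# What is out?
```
51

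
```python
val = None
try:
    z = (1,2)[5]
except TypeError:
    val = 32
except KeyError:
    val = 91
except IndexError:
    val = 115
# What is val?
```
115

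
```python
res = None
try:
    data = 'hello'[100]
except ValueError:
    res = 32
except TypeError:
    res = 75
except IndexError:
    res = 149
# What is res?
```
149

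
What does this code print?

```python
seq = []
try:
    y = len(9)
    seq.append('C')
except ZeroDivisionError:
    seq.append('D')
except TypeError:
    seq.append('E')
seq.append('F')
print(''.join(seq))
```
EF

TypeError is caught by its specific handler, not ZeroDivisionError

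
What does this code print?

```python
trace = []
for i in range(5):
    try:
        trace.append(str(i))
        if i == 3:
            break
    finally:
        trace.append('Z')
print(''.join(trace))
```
0Z1Z2Z3Z

finally runs even when breaking out of loop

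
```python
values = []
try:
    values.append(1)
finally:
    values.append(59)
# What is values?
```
[1, 59]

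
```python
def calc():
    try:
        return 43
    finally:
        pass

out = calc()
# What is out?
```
43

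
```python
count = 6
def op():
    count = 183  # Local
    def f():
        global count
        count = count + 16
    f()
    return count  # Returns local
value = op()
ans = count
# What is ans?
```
22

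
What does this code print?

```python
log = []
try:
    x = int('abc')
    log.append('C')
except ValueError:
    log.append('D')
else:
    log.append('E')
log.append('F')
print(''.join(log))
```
DF

else block skipped when exception is caught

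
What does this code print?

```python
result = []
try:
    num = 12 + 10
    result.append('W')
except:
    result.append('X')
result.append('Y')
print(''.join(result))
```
WY

No exception, try block completes normally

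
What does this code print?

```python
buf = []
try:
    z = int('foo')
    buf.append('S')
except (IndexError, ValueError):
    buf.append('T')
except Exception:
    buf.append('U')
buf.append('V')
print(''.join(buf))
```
TV

ValueError matches tuple containing it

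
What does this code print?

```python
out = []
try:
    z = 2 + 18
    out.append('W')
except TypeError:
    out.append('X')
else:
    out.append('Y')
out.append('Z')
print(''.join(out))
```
WYZ

else block runs when no exception occurs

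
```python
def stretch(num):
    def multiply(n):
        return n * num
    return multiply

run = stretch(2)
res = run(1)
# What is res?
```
2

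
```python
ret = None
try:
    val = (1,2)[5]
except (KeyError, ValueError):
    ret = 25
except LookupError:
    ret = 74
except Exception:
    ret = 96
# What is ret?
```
74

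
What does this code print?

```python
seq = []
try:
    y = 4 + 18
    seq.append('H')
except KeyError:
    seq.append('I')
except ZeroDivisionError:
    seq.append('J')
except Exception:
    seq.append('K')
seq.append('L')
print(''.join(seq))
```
HL

No exception, try block completes normally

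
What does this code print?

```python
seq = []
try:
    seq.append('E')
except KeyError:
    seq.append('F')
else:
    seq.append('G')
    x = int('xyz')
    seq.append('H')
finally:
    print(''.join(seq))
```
EG

Try succeeds, else appends 'G', ValueError in else is uncaught, finally prints before exception propagates ('H' never appended)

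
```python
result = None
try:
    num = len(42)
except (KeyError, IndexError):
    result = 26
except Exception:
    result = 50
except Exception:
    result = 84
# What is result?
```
50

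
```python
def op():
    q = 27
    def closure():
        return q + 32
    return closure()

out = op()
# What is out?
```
59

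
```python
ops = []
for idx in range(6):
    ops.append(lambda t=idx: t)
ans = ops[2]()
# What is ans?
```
2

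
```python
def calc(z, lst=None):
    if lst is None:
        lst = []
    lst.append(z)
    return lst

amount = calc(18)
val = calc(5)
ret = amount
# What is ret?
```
[18]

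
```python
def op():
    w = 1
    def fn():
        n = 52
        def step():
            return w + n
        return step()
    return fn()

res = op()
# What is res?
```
53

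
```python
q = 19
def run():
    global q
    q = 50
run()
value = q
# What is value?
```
50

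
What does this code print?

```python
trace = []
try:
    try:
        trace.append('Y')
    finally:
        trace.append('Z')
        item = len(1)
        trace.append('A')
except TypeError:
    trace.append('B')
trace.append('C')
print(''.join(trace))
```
YZBC

Exception in inner finally caught by outer except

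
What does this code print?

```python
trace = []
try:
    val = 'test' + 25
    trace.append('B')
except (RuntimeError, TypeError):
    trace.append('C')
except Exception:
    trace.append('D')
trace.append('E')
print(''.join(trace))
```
CE

TypeError matches tuple containing it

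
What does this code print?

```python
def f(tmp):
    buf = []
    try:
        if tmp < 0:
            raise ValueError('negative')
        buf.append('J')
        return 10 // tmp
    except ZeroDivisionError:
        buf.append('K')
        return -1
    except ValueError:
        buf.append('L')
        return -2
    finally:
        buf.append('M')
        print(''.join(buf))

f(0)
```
JKM

tmp=0 causes ZeroDivisionError, caught, finally prints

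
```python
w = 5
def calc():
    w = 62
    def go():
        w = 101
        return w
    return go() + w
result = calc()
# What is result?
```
163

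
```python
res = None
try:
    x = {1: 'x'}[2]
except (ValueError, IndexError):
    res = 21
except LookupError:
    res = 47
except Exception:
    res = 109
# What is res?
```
47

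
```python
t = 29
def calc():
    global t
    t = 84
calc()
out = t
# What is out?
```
84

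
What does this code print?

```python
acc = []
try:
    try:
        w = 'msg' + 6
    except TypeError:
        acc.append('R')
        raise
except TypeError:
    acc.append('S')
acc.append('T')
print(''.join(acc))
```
RST

raise without argument re-raises current exception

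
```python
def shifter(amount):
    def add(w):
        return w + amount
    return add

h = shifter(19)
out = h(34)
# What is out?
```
53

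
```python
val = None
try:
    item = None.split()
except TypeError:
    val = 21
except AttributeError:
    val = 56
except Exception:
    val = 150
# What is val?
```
56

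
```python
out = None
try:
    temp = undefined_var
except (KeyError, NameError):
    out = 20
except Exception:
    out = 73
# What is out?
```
20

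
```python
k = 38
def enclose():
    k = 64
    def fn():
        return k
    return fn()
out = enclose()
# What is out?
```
64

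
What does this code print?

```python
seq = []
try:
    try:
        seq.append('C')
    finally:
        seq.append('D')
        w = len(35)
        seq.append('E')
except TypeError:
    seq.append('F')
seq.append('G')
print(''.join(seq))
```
CDFG

Exception in inner finally caught by outer except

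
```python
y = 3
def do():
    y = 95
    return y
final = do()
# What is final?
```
95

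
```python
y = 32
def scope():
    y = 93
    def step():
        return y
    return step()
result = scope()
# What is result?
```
93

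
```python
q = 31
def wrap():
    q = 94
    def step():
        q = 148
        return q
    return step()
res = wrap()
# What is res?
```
148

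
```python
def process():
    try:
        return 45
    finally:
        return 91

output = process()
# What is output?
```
91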